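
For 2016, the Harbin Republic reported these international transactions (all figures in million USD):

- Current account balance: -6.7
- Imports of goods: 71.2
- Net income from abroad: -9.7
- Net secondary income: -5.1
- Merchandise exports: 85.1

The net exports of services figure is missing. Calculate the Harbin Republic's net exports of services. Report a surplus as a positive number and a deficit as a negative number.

Current account = goods balance + services balance + net primary income + net secondary income
Sum of the known components = -0.9
Net exports of services = CA - (known components) = -6.7 - (-0.9) = -5.8

-5.8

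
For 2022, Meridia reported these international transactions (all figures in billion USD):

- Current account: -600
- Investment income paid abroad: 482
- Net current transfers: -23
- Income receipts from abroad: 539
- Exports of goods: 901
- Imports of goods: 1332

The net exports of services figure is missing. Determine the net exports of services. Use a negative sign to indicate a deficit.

Current account = goods balance + services balance + net primary income + net secondary income
Sum of the known components = -397
Net exports of services = CA - (known components) = -600 - (-397) = -203

-203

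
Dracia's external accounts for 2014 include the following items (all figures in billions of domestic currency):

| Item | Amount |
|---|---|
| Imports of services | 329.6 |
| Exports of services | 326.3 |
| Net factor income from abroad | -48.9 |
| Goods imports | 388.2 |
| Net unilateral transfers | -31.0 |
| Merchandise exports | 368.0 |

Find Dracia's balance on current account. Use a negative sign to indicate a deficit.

-103.4

Goods balance = 368.0 - 388.2 = -20.2
Services balance = 326.3 - 329.6 = -3.3
Trade balance (goods + services) = -20.2 + (-3.3) = -23.5
Net primary income = -48.9
Net secondary income = -31.0
Current account = -23.5 + (-48.9) + (-31.0) = -103.4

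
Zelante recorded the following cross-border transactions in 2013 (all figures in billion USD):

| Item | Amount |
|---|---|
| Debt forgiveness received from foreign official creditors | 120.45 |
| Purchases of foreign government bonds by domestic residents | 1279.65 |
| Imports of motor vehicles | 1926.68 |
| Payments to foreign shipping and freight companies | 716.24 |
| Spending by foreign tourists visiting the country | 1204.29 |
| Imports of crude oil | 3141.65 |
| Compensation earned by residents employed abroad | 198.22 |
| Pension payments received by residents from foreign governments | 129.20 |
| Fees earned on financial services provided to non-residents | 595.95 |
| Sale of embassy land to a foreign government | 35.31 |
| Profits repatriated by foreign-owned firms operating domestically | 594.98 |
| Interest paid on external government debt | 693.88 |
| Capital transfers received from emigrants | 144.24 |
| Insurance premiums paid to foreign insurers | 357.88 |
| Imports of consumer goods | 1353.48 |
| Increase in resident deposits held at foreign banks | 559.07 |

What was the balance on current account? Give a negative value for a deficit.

-6657.13

Goods: -1926.68 - 1353.48 - 3141.65 = -6421.81
Services: -357.88 + 595.95 + 1204.29 - 716.24 = 726.12
Primary income: 198.22 - 693.88 - 594.98 = -1090.64
Secondary income: 129.20
Current account = (-6421.81) + 726.12 + (-1090.64) + 129.20 = -6657.13
(Excluded from the current account — capital account: debt forgiveness received from foreign official creditors 120.45, sale of embassy land to a foreign government 35.31, capital transfers received from emigrants 144.24; financial account: purchases of foreign government bonds by domestic residents 1279.65, increase in resident deposits held at foreign banks 559.07.)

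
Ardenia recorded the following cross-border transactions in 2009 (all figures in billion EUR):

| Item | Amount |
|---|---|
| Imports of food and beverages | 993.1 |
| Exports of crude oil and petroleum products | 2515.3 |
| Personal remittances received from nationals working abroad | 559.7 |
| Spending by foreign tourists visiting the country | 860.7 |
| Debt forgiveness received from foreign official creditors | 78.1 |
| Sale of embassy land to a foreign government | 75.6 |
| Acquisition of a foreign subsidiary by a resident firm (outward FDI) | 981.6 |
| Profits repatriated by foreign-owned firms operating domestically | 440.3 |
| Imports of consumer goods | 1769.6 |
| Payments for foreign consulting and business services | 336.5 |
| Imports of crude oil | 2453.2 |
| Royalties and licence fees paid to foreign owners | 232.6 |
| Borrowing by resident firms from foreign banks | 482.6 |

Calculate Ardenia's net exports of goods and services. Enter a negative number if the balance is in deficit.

Goods: -2453.2 + 2515.3 - 993.1 - 1769.6 = -2700.6
Services: 860.7 - 232.6 - 336.5 = 291.6
Trade balance = -2700.6 + 291.6 = -2409.0
(Excluded from the trade balance — secondary income: personal remittances received from nationals working abroad 559.7; capital account: debt forgiveness received from foreign official creditors 78.1, sale of embassy land to a foreign government 75.6; financial account: acquisition of a foreign subsidiary by a resident firm (outward FDI) 981.6, borrowing by resident firms from foreign banks 482.6; primary income: profits repatriated by foreign-owned firms operating domestically 440.3.)

-2409.0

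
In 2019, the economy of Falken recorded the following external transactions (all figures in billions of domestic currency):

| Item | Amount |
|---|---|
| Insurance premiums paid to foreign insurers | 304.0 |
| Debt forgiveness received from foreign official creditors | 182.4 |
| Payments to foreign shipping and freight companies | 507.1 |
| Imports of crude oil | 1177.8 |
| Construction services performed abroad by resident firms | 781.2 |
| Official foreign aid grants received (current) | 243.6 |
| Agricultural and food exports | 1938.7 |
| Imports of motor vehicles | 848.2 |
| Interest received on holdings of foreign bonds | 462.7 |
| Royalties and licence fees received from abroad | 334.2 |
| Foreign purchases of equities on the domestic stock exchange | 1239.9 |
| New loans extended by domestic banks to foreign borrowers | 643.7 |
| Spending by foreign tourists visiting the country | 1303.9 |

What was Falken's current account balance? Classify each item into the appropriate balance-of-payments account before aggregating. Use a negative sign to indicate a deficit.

Goods: 1938.7 - 1177.8 - 848.2 = -87.3
Services: -304.0 + 781.2 + 334.2 - 507.1 + 1303.9 = 1608.2
Primary income: 462.7
Secondary income: 243.6
Current account = (-87.3) + 1608.2 + 462.7 + 243.6 = 2227.2
(Excluded from the current account — capital account: debt forgiveness received from foreign official creditors 182.4; financial account: foreign purchases of equities on the domestic stock exchange 1239.9, new loans extended by domestic banks to foreign borrowers 643.7.)

2227.2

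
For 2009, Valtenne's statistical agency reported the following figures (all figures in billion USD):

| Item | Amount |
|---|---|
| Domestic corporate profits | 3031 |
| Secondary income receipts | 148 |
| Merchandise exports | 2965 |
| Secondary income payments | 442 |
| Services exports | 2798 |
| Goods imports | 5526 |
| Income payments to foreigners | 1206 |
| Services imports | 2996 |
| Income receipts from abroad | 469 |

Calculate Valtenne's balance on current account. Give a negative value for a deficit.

-3790

Goods balance = 2965 - 5526 = -2561
Services balance = 2798 - 2996 = -198
Trade balance (goods + services) = -2561 + (-198) = -2759
Net primary income = 469 - 1206 = -737
Net secondary income = 148 - 442 = -294
Current account = -2759 + (-737) + (-294) = -3790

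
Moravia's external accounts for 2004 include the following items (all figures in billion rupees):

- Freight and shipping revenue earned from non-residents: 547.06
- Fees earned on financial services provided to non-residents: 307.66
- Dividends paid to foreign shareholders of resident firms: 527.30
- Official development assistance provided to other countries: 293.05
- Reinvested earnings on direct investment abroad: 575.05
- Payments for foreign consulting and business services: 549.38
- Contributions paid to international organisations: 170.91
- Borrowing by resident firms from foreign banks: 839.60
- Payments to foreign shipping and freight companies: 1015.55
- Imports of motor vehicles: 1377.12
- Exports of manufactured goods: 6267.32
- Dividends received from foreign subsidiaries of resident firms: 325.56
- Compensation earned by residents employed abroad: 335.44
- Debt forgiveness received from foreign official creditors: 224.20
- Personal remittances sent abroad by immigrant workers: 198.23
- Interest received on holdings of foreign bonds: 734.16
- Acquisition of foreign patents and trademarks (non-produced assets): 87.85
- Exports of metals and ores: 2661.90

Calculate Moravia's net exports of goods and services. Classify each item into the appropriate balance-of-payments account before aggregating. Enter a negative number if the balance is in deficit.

6841.89

Goods: -1377.12 + 2661.90 + 6267.32 = 7552.10
Services: 307.66 - 549.38 - 1015.55 + 547.06 = -710.21
Trade balance = 7552.10 + (-710.21) = 6841.89
(Excluded from the trade balance — primary income: dividends paid to foreign shareholders of resident firms 527.30, reinvested earnings on direct investment abroad 575.05, dividends received from foreign subsidiaries of resident firms 325.56, compensation earned by residents employed abroad 335.44, interest received on holdings of foreign bonds 734.16; secondary income: official development assistance provided to other countries 293.05, contributions paid to international organisations 170.91, personal remittances sent abroad by immigrant workers 198.23; financial account: borrowing by resident firms from foreign banks 839.60; capital account: debt forgiveness received from foreign official creditors 224.20, acquisition of foreign patents and trademarks (non-produced assets) 87.85.)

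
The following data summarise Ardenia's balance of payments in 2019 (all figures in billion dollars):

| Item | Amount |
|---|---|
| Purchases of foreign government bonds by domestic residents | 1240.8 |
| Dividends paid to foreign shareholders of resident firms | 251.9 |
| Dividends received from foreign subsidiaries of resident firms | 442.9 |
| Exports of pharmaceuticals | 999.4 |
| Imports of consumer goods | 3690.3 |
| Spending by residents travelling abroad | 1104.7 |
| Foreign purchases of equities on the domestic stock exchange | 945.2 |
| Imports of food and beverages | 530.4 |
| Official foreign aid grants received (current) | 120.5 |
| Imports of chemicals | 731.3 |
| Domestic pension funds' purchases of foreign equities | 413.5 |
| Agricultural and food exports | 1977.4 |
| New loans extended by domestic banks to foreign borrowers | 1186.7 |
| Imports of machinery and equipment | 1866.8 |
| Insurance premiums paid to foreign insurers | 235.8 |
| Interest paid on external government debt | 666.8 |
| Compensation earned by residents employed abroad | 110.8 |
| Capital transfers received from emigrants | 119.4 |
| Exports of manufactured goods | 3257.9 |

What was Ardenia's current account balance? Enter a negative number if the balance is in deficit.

-2169.1

Goods: 3257.9 - 3690.3 + 999.4 - 731.3 - 1866.8 - 530.4 + 1977.4 = -584.1
Services: -1104.7 - 235.8 = -1340.5
Primary income: 110.8 - 666.8 - 251.9 + 442.9 = -365.0
Secondary income: 120.5
Current account = (-584.1) + (-1340.5) + (-365.0) + 120.5 = -2169.1
(Excluded from the current account — financial account: purchases of foreign government bonds by domestic residents 1240.8, foreign purchases of equities on the domestic stock exchange 945.2, domestic pension funds' purchases of foreign equities 413.5, new loans extended by domestic banks to foreign borrowers 1186.7; capital account: capital transfers received from emigrants 119.4.)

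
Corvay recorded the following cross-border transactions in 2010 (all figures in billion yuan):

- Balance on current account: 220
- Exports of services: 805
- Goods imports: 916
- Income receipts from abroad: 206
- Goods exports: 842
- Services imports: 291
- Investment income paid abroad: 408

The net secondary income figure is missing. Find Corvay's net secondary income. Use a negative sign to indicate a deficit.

Current account = goods balance + services balance + net primary income + net secondary income
Sum of the known components = 238
Net secondary income = CA - (known components) = 220 - 238 = -18

-18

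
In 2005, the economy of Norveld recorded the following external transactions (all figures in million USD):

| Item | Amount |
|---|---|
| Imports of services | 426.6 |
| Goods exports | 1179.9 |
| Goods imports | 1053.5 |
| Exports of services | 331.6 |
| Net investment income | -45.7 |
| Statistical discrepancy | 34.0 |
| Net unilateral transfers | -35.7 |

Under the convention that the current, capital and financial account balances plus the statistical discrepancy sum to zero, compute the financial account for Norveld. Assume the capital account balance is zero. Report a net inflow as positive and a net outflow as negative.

16.0

Goods balance = 1179.9 - 1053.5 = 126.4
Services balance = 331.6 - 426.6 = -95.0
Trade balance (goods + services) = 126.4 + (-95.0) = 31.4
Net primary income = -45.7
Net secondary income = -35.7
Current account = 31.4 + (-45.7) + (-35.7) = -50.0
Financial account = -(-50.0 + 34.0) = 16.0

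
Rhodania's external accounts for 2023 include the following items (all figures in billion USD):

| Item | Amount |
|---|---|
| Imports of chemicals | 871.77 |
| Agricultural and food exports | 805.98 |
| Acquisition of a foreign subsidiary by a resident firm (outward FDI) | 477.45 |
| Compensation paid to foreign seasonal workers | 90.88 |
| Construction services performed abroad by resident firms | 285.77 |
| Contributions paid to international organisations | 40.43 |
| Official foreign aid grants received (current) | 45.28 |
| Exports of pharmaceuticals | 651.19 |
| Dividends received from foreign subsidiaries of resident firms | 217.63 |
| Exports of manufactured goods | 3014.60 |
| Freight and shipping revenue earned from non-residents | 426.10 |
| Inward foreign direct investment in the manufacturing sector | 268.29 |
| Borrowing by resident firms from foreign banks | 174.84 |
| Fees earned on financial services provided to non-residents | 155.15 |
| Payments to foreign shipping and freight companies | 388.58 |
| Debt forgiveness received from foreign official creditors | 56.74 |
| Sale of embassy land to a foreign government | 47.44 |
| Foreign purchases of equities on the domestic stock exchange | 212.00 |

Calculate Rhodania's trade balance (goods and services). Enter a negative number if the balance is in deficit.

Goods: -871.77 + 651.19 + 805.98 + 3014.60 = 3600.00
Services: 426.10 - 388.58 + 285.77 + 155.15 = 478.44
Trade balance = 3600.00 + 478.44 = 4078.44
(Excluded from the trade balance — financial account: acquisition of a foreign subsidiary by a resident firm (outward FDI) 477.45, inward foreign direct investment in the manufacturing sector 268.29, borrowing by resident firms from foreign banks 174.84, foreign purchases of equities on the domestic stock exchange 212.00; primary income: compensation paid to foreign seasonal workers 90.88, dividends received from foreign subsidiaries of resident firms 217.63; secondary income: contributions paid to international organisations 40.43, official foreign aid grants received (current) 45.28; capital account: debt forgiveness received from foreign official creditors 56.74, sale of embassy land to a foreign government 47.44.)

4078.44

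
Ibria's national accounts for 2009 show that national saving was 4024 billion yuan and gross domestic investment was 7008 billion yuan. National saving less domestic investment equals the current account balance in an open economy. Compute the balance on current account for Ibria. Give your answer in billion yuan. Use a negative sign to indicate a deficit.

S - I = CA (net lending to the rest of the world).
CA = S - I = 4024 - 7008 = -2984

-2984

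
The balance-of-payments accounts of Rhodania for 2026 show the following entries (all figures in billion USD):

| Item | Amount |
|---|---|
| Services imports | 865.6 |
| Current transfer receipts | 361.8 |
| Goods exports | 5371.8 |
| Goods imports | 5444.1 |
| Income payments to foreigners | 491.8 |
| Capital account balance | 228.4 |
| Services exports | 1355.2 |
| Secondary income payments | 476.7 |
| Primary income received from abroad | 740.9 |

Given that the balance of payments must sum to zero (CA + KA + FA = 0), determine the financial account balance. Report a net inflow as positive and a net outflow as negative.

Goods balance = 5371.8 - 5444.1 = -72.3
Services balance = 1355.2 - 865.6 = 489.6
Trade balance (goods + services) = -72.3 + 489.6 = 417.3
Net primary income = 740.9 - 491.8 = 249.1
Net secondary income = 361.8 - 476.7 = -114.9
Current account = 417.3 + 249.1 + (-114.9) = 551.5
Financial account = -(551.5 + 228.4) = -779.9

-779.9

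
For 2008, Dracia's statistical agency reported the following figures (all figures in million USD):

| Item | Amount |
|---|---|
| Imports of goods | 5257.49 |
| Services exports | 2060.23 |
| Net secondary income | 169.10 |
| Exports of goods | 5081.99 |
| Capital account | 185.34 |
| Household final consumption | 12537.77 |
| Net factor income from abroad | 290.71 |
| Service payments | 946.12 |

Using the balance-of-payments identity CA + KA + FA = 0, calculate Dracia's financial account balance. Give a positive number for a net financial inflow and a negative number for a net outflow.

-1583.76

Goods balance = 5081.99 - 5257.49 = -175.50
Services balance = 2060.23 - 946.12 = 1114.11
Trade balance (goods + services) = -175.50 + 1114.11 = 938.61
Net primary income = 290.71
Net secondary income = 169.10
Current account = 938.61 + 290.71 + 169.10 = 1398.42
Financial account = -(1398.42 + 185.34) = -1583.76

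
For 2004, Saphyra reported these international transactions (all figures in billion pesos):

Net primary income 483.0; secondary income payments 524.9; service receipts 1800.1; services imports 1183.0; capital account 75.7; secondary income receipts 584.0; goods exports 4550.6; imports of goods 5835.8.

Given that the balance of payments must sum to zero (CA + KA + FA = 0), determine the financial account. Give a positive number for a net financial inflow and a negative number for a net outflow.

50.3

Goods balance = 4550.6 - 5835.8 = -1285.2
Services balance = 1800.1 - 1183.0 = 617.1
Trade balance (goods + services) = -1285.2 + 617.1 = -668.1
Net primary income = 483.0
Net secondary income = 584.0 - 524.9 = 59.1
Current account = -668.1 + 483.0 + 59.1 = -126.0
Financial account = -(-126.0 + 75.7) = 50.3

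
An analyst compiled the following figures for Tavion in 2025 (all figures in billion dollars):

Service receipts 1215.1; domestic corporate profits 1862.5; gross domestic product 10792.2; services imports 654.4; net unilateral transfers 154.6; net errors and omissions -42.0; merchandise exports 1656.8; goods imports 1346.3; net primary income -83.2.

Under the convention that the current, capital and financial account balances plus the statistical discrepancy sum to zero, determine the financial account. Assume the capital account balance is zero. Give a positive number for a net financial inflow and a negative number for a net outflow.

-900.6

Goods balance = 1656.8 - 1346.3 = 310.5
Services balance = 1215.1 - 654.4 = 560.7
Trade balance (goods + services) = 310.5 + 560.7 = 871.2
Net primary income = -83.2
Net secondary income = 154.6
Current account = 871.2 + (-83.2) + 154.6 = 942.6
Financial account = -(942.6 + (-42.0)) = -900.6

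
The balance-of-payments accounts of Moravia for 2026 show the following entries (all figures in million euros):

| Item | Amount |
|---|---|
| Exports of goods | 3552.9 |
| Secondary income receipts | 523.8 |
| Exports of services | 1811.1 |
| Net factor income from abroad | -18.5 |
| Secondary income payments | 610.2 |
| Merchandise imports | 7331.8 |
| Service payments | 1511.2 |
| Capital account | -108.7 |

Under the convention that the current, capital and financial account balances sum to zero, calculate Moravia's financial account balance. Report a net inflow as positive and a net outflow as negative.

Goods balance = 3552.9 - 7331.8 = -3778.9
Services balance = 1811.1 - 1511.2 = 299.9
Trade balance (goods + services) = -3778.9 + 299.9 = -3479.0
Net primary income = -18.5
Net secondary income = 523.8 - 610.2 = -86.4
Current account = -3479.0 + (-18.5) + (-86.4) = -3583.9
Financial account = -(-3583.9 + (-108.7)) = 3692.6

3692.6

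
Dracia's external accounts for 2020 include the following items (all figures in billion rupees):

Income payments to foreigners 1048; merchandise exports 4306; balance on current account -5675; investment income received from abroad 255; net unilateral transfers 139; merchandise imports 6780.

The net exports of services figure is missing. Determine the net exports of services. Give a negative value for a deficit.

Current account = goods balance + services balance + net primary income + net secondary income
Sum of the known components = -3128
Net exports of services = CA - (known components) = -5675 - (-3128) = -2547

-2547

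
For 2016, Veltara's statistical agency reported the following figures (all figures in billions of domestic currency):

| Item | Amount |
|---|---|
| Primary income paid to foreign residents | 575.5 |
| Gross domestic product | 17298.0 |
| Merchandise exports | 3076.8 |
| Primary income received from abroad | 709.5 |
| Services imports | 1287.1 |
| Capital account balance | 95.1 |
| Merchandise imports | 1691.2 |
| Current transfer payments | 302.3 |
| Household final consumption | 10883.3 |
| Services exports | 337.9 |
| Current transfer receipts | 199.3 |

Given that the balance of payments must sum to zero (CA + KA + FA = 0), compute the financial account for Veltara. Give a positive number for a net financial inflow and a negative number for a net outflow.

Goods balance = 3076.8 - 1691.2 = 1385.6
Services balance = 337.9 - 1287.1 = -949.2
Trade balance (goods + services) = 1385.6 + (-949.2) = 436.4
Net primary income = 709.5 - 575.5 = 134.0
Net secondary income = 199.3 - 302.3 = -103.0
Current account = 436.4 + 134.0 + (-103.0) = 467.4
Financial account = -(467.4 + 95.1) = -562.5

-562.5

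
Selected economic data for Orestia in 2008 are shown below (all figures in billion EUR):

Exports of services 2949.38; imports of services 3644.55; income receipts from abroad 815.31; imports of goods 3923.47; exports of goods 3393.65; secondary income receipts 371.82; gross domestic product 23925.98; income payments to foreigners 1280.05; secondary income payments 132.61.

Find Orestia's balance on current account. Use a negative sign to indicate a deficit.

Goods balance = 3393.65 - 3923.47 = -529.82
Services balance = 2949.38 - 3644.55 = -695.17
Trade balance (goods + services) = -529.82 + (-695.17) = -1224.99
Net primary income = 815.31 - 1280.05 = -464.74
Net secondary income = 371.82 - 132.61 = 239.21
Current account = -1224.99 + (-464.74) + 239.21 = -1450.52

-1450.52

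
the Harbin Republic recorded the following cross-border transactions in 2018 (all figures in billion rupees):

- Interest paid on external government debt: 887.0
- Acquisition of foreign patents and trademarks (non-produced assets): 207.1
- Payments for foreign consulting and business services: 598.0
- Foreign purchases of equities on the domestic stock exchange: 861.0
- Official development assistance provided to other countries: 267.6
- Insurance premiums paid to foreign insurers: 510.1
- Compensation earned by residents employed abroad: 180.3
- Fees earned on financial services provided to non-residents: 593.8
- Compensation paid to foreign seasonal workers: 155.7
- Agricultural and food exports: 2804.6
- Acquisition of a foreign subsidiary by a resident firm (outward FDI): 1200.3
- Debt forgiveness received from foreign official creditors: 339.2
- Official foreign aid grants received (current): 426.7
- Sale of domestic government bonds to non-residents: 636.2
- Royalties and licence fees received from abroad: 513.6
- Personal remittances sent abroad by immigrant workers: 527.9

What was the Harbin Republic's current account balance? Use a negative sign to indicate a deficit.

Goods: 2804.6
Services: 593.8 + 513.6 - 598.0 - 510.1 = -0.7
Primary income: -887.0 + 180.3 - 155.7 = -862.4
Secondary income: 426.7 - 527.9 - 267.6 = -368.8
Current account = 2804.6 + (-0.7) + (-862.4) + (-368.8) = 1572.7
(Excluded from the current account — capital account: acquisition of foreign patents and trademarks (non-produced assets) 207.1, debt forgiveness received from foreign official creditors 339.2; financial account: foreign purchases of equities on the domestic stock exchange 861.0, acquisition of a foreign subsidiary by a resident firm (outward FDI) 1200.3, sale of domestic government bonds to non-residents 636.2.)

1572.7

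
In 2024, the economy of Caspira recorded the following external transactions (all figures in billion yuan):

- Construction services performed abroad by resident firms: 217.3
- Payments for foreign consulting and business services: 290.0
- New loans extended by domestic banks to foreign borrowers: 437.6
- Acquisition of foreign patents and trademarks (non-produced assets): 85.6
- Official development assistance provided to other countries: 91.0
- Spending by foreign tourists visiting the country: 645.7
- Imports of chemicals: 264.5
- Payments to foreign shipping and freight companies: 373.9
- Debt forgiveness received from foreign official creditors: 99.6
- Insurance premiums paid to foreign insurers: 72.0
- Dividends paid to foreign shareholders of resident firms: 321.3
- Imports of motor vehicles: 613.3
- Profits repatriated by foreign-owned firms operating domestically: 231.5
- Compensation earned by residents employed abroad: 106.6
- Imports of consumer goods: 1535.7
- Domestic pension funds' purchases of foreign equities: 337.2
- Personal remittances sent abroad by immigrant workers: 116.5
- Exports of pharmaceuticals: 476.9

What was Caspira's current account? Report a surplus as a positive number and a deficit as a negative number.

-2463.2

Goods: -264.5 - 1535.7 + 476.9 - 613.3 = -1936.6
Services: -290.0 + 217.3 - 373.9 - 72.0 + 645.7 = 127.1
Primary income: -231.5 - 321.3 + 106.6 = -446.2
Secondary income: -91.0 - 116.5 = -207.5
Current account = (-1936.6) + 127.1 + (-446.2) + (-207.5) = -2463.2
(Excluded from the current account — financial account: new loans extended by domestic banks to foreign borrowers 437.6, domestic pension funds' purchases of foreign equities 337.2; capital account: acquisition of foreign patents and trademarks (non-produced assets) 85.6, debt forgiveness received from foreign official creditors 99.6.)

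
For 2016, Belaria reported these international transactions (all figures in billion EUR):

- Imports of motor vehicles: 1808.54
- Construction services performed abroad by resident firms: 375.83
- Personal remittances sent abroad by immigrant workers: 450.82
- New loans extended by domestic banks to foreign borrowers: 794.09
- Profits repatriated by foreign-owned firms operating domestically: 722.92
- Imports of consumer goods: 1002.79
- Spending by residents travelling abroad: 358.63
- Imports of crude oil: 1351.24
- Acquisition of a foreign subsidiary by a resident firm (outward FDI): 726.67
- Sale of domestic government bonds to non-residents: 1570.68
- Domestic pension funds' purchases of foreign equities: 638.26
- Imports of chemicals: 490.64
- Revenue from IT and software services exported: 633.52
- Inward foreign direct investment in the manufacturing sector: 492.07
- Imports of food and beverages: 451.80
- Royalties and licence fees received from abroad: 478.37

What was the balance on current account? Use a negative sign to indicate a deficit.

Goods: -490.64 - 1351.24 - 1808.54 - 451.80 - 1002.79 = -5105.01
Services: 478.37 - 358.63 + 633.52 + 375.83 = 1129.09
Primary income: -722.92
Secondary income: -450.82
Current account = (-5105.01) + 1129.09 + (-722.92) + (-450.82) = -5149.66
(Excluded from the current account — financial account: new loans extended by domestic banks to foreign borrowers 794.09, acquisition of a foreign subsidiary by a resident firm (outward FDI) 726.67, sale of domestic government bonds to non-residents 1570.68, domestic pension funds' purchases of foreign equities 638.26, inward foreign direct investment in the manufacturing sector 492.07.)

-5149.66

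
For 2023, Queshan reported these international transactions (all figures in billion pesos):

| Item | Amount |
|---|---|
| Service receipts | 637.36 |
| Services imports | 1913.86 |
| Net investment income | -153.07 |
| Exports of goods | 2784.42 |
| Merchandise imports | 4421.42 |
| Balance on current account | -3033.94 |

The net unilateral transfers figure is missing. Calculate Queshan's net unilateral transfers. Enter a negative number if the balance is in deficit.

Current account = goods balance + services balance + net primary income + net secondary income
Sum of the known components = -3066.57
Net unilateral transfers = CA - (known components) = -3033.94 - (-3066.57) = 32.63

32.63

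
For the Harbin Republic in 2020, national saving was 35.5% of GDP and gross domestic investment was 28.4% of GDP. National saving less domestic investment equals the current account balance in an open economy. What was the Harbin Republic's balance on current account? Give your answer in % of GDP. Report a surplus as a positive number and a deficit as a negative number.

CA = S - I = 35.5 - 28.4 = 7.1

7.1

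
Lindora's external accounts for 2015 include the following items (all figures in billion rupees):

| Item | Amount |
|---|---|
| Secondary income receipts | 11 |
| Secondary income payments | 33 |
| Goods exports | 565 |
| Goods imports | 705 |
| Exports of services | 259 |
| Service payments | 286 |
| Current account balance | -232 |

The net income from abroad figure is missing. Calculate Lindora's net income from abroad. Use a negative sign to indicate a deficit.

Current account = goods balance + services balance + net primary income + net secondary income
Sum of the known components = -189
Net income from abroad = CA - (known components) = -232 - (-189) = -43

-43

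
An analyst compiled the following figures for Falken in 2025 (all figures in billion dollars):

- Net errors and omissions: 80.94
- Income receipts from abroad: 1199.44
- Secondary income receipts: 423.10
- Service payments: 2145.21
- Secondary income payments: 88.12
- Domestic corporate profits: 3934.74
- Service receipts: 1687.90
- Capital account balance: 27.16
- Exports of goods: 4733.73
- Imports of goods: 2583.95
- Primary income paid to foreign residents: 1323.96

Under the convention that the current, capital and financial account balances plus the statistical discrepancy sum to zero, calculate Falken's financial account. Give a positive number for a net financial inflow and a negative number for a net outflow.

Goods balance = 4733.73 - 2583.95 = 2149.78
Services balance = 1687.90 - 2145.21 = -457.31
Trade balance (goods + services) = 2149.78 + (-457.31) = 1692.47
Net primary income = 1199.44 - 1323.96 = -124.52
Net secondary income = 423.10 - 88.12 = 334.98
Current account = 1692.47 + (-124.52) + 334.98 = 1902.93
Financial account = -(1902.93 + 27.16 + 80.94) = -2011.03

-2011.03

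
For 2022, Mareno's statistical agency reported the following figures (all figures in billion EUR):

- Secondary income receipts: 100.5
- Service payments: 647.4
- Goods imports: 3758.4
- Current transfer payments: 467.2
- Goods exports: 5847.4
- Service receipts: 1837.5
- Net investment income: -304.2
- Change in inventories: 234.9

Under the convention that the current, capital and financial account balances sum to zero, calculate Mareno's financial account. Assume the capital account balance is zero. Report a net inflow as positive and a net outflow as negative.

Goods balance = 5847.4 - 3758.4 = 2089.0
Services balance = 1837.5 - 647.4 = 1190.1
Trade balance (goods + services) = 2089.0 + 1190.1 = 3279.1
Net primary income = -304.2
Net secondary income = 100.5 - 467.2 = -366.7
Current account = 3279.1 + (-304.2) + (-366.7) = 2608.2
Financial account = -(2608.2) = -2608.2

-2608.2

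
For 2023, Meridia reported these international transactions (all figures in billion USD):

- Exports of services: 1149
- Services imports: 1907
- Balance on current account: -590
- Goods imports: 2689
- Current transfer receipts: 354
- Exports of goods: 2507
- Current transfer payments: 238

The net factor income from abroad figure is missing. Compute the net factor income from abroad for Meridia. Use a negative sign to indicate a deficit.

Current account = goods balance + services balance + net primary income + net secondary income
Sum of the known components = -824
Net factor income from abroad = CA - (known components) = -590 - (-824) = 234

234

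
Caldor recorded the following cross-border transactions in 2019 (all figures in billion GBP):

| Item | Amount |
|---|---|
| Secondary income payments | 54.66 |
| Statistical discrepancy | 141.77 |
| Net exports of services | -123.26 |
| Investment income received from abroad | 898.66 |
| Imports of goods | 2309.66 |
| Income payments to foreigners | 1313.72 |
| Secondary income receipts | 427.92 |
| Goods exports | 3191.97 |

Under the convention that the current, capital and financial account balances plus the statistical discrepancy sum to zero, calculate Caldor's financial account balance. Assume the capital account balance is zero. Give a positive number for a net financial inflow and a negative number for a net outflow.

Goods balance = 3191.97 - 2309.66 = 882.31
Services balance = -123.26
Trade balance (goods + services) = 882.31 + (-123.26) = 759.05
Net primary income = 898.66 - 1313.72 = -415.06
Net secondary income = 427.92 - 54.66 = 373.26
Current account = 759.05 + (-415.06) + 373.26 = 717.25
Financial account = -(717.25 + 141.77) = -859.02

-859.02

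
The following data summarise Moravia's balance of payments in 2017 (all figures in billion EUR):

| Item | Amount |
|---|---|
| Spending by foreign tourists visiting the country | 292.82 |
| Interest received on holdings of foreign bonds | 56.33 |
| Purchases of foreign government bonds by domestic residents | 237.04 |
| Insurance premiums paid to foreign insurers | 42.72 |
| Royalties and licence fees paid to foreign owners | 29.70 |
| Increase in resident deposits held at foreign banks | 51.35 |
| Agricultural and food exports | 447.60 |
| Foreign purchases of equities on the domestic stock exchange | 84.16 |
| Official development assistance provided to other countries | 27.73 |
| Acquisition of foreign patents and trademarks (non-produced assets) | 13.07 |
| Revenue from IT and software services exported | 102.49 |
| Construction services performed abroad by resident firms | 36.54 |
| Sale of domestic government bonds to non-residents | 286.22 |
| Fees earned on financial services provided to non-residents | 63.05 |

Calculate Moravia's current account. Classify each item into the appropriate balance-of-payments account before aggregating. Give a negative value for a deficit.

898.68

Goods: 447.60
Services: 63.05 + 102.49 + 292.82 + 36.54 - 29.70 - 42.72 = 422.48
Primary income: 56.33
Secondary income: -27.73
Current account = 447.60 + 422.48 + 56.33 + (-27.73) = 898.68
(Excluded from the current account — financial account: purchases of foreign government bonds by domestic residents 237.04, increase in resident deposits held at foreign banks 51.35, foreign purchases of equities on the domestic stock exchange 84.16, sale of domestic government bonds to non-residents 286.22; capital account: acquisition of foreign patents and trademarks (non-produced assets) 13.07.)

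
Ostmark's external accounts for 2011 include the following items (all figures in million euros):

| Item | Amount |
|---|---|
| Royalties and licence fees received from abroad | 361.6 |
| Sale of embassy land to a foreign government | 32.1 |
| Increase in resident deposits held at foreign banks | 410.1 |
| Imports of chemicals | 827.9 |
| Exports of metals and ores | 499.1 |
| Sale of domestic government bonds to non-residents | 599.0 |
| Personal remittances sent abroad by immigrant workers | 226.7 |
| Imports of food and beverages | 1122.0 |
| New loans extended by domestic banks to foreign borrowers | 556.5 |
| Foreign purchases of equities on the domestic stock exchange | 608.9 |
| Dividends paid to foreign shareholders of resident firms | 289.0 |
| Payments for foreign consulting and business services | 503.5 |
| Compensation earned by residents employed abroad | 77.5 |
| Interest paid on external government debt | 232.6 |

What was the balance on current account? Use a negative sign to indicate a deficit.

Goods: 499.1 - 827.9 - 1122.0 = -1450.8
Services: -503.5 + 361.6 = -141.9
Primary income: -289.0 + 77.5 - 232.6 = -444.1
Secondary income: -226.7
Current account = (-1450.8) + (-141.9) + (-444.1) + (-226.7) = -2263.5
(Excluded from the current account — capital account: sale of embassy land to a foreign government 32.1; financial account: increase in resident deposits held at foreign banks 410.1, sale of domestic government bonds to non-residents 599.0, new loans extended by domestic banks to foreign borrowers 556.5, foreign purchases of equities on the domestic stock exchange 608.9.)

-2263.5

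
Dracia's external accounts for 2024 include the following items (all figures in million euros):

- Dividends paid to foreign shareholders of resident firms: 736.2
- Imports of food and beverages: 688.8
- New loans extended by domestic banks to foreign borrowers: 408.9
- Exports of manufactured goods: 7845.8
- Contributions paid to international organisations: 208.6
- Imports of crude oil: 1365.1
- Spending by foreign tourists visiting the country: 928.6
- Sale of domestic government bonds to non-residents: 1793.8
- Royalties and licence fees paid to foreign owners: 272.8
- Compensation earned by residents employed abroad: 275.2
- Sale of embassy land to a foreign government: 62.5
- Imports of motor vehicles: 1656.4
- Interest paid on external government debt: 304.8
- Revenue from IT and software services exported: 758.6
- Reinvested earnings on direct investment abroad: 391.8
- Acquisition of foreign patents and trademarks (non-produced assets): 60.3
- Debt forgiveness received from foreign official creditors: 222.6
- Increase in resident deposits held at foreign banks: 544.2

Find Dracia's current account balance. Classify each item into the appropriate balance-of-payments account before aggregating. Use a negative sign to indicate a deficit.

4967.3

Goods: -688.8 - 1365.1 - 1656.4 + 7845.8 = 4135.5
Services: 928.6 - 272.8 + 758.6 = 1414.4
Primary income: 275.2 + 391.8 - 304.8 - 736.2 = -374.0
Secondary income: -208.6
Current account = 4135.5 + 1414.4 + (-374.0) + (-208.6) = 4967.3
(Excluded from the current account — financial account: new loans extended by domestic banks to foreign borrowers 408.9, sale of domestic government bonds to non-residents 1793.8, increase in resident deposits held at foreign banks 544.2; capital account: sale of embassy land to a foreign government 62.5, acquisition of foreign patents and trademarks (non-produced assets) 60.3, debt forgiveness received from foreign official creditors 222.6.)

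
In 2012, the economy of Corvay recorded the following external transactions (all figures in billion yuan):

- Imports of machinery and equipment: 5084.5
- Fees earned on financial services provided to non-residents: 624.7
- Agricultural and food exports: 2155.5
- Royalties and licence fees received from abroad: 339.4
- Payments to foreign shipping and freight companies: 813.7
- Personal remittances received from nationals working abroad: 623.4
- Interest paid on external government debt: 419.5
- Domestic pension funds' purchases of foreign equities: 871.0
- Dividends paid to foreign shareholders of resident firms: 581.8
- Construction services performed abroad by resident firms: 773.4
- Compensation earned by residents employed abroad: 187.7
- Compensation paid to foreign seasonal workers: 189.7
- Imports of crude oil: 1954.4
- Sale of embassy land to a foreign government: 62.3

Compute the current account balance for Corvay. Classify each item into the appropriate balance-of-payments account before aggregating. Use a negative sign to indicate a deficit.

-4339.5

Goods: 2155.5 - 5084.5 - 1954.4 = -4883.4
Services: 624.7 + 339.4 + 773.4 - 813.7 = 923.8
Primary income: 187.7 - 581.8 - 189.7 - 419.5 = -1003.3
Secondary income: 623.4
Current account = (-4883.4) + 923.8 + (-1003.3) + 623.4 = -4339.5
(Excluded from the current account — financial account: domestic pension funds' purchases of foreign equities 871.0; capital account: sale of embassy land to a foreign government 62.3.)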